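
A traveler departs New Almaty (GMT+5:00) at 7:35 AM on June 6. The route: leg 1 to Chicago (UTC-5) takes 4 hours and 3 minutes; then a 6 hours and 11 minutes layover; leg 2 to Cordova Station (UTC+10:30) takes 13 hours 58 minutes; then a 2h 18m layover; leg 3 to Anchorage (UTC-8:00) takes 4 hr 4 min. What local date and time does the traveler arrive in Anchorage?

1:09 AM on June 7

Convert departure to UTC: 7:35 AM − 5:00 = 2:35 AM UTC on Jun 6.
Add 4 hours and 3 minutes leg 1 → 6:38 AM UTC.
Add 6 hours and 11 minutes layover in Chicago → 12:49 PM UTC.
Add 13 hours 58 minutes leg 2 → 2:47 AM UTC (Jun 7).
Add 2 hours and 18 minutes layover in Cordova Station → 5:05 AM UTC.
Add 4 hours 4 minutes leg 3 → 9:09 AM UTC.
Anchorage is UTC−8:00, so local arrival = 9:09 AM − 8:00 = 1:09 AM on Jun 7.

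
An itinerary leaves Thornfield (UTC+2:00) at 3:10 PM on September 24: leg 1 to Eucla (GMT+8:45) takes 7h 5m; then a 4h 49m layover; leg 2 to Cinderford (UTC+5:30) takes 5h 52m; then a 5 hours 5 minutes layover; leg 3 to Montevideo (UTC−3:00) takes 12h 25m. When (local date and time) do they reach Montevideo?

Convert departure to UTC: 3:10 PM − 2:00 = 1:10 PM UTC on Sep 24.
Add 7 hours and 5 minutes leg 1 → 8:15 PM UTC.
Add 4 hours 49 minutes layover in Eucla → 1:04 AM UTC (Sep 25).
Add 5 hours and 52 minutes leg 2 → 6:56 AM UTC.
Add 5 hours and 5 minutes layover in Cinderford → 12:01 PM UTC.
Add 12 hours 25 minutes leg 3 → 12:26 AM UTC (Sep 26).
Montevideo is UTC−3:00, so local arrival = 12:26 AM − 3:00 = 9:26 PM on Sep 25.

9:26 PM on September 25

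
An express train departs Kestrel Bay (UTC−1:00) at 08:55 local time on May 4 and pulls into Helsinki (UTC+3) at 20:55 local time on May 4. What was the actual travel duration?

Departure in UTC: 08:55 + 1:00 = 09:55 on May 4.
Arrival in UTC: 20:55 − 3:00 = 17:55 on May 4.
Elapsed = 17:55 − 09:55 = 8 hours.

8 hours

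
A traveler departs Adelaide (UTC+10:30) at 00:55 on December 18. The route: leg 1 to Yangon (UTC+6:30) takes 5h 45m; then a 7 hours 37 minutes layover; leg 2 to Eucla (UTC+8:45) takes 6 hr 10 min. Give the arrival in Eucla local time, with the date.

18:42 on December 18

Convert departure to UTC: 00:55 − 10:30 = 14:25 UTC on Dec 17.
Add 5 hours and 45 minutes leg 1 → 20:10 UTC.
Add 7 hours and 37 minutes layover in Yangon → 03:47 UTC (Dec 18).
Add 6 hours 10 minutes leg 2 → 09:57 UTC.
Eucla is UTC+8:45, so local arrival = 09:57 + 8:45 = 18:42 on Dec 18.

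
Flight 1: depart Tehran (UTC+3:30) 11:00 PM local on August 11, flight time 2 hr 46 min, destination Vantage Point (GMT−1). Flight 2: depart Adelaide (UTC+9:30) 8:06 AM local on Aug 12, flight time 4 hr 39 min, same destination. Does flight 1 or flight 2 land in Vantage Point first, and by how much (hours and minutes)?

Flight 1 in UTC: 11:00 PM − 3:30 = 7:30 PM on Aug 11.
+2 hours 46 minutes → arrive 10:16 PM UTC on Aug 11.
Flight 2 in UTC: 8:06 AM − 9:30 = 10:36 PM on Aug 11.
+4 hours and 39 minutes → arrive 3:15 AM UTC on Aug 12.
Flight 1 lands earlier by 4 hours 59 minutes.

the first, by 4 hours 59 minutes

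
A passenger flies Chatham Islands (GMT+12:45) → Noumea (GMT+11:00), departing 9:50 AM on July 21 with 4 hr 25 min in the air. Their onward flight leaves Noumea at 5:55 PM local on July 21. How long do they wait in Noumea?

5 hours 25 minutes

Convert departure to UTC: 9:50 AM − 12:45 = 9:05 PM UTC on Jul 20.
Add 4 hours and 25 minutes flight time → 1:30 AM UTC (Jul 21).
Noumea is UTC+11:00, so local arrival = 1:30 AM + 11:00 = 12:30 PM on Jul 21.
Layover = 5:55 PM − 12:30 PM = 5 hours 25 minutes.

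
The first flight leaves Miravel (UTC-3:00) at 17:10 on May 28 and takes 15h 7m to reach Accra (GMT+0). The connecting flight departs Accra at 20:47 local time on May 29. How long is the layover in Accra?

9 hours 30 minutes

Convert departure to UTC: 17:10 + 3:00 = 20:10 UTC on May 28.
Add 15 hours 7 minutes flight time → 11:17 UTC (May 29).
Accra is UTC+0, so local arrival is the same: 11:17 on May 29.
Layover = 20:47 − 11:17 = 9 hours 30 minutes.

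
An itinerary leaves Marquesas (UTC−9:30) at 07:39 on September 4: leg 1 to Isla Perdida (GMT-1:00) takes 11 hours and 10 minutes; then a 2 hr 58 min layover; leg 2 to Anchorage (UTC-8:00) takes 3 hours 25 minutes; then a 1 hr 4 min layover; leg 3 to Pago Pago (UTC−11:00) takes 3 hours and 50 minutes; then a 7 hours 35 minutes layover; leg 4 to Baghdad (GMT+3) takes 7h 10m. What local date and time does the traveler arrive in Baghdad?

09:21 on Sep 6

Convert departure to UTC: 07:39 + 9:30 = 17:09 UTC on Sep 4.
Add 11 hours and 10 minutes leg 1 → 04:19 UTC (Sep 5).
Add 2 hours and 58 minutes layover in Isla Perdida → 07:17 UTC.
Add 3 hours 25 minutes leg 2 → 10:42 UTC.
Add 1 hour 4 minutes layover in Anchorage → 11:46 UTC.
Add 3 hours and 50 minutes leg 3 → 15:36 UTC.
Add 7 hours and 35 minutes layover in Pago Pago → 23:11 UTC.
Add 7 hours 10 minutes leg 4 → 06:21 UTC (Sep 6).
Baghdad is UTC+3:00, so local arrival = 06:21 + 3:00 = 09:21 on Sep 6.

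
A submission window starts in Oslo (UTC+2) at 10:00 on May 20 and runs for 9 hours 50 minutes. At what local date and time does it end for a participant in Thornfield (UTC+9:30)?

Convert start to UTC: 10:00 − 2:00 = 08:00 UTC on May 20.
Add 9 hours and 50 minutes duration → 17:50 UTC.
Thornfield is UTC+9:30, so local end time = 17:50 + 9:30 = 03:20 on May 21.

03:20 on May 21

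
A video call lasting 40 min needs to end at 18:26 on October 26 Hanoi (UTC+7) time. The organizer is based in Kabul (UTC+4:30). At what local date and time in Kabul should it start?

Target end time in UTC: 18:26 − 7:00 = 11:26 on Oct 26.
Subtract 40 minutes → start 10:46 UTC on Oct 26.
Kabul is UTC+4:30: 10:46 + 4:30 = 15:16 on Oct 26.

15:16 on October 26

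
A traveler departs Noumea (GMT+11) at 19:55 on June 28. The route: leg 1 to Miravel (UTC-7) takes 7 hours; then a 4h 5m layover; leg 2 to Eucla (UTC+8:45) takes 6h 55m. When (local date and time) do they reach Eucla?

Convert departure to UTC: 19:55 − 11:00 = 08:55 UTC on Jun 28.
Add 7 hours leg 1 → 15:55 UTC.
Add 4 hours 5 minutes layover in Miravel → 20:00 UTC.
Add 6 hours and 55 minutes leg 2 → 02:55 UTC (Jun 29).
Eucla is UTC+8:45, so local arrival = 02:55 + 8:45 = 11:40 on Jun 29.

11:40 on June 29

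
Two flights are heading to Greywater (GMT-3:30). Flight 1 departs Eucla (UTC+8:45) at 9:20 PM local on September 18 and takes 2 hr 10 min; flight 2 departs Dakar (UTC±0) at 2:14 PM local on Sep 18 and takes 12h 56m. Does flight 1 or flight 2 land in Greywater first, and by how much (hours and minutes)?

the first, by 12 hours 25 minutes

Flight 1 in UTC: 9:20 PM − 8:45 = 12:35 PM on Sep 18.
+2 hours and 10 minutes → arrive 2:45 PM UTC on Sep 18.
Flight 2 departs at 2:14 PM UTC (Sep 18).
+12 hours and 56 minutes → arrive 3:10 AM UTC on Sep 19.
Flight 1 lands earlier by 12 hours 25 minutes.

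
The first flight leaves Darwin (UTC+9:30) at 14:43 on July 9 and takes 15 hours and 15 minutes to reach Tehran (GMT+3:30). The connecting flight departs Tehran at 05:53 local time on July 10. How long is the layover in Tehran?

Convert departure to UTC: 14:43 − 9:30 = 05:13 UTC on Jul 9.
Add 15 hours 15 minutes flight time → 20:28 UTC.
Tehran is UTC+3:30, so local arrival = 20:28 + 3:30 = 23:58 on Jul 9.
Layover = 05:53 − 23:58 (+1 day) = 5 hours 55 minutes.

5 hours 55 minutes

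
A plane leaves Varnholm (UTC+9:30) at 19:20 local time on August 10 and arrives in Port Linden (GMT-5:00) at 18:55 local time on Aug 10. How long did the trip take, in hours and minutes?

14 hours 5 minutes

Departure in UTC: 19:20 − 9:30 = 09:50 on Aug 10.
Arrival in UTC: 18:55 + 5:00 = 23:55 on Aug 10.
Elapsed = 23:55 − 09:50 = 14 hours 5 minutes.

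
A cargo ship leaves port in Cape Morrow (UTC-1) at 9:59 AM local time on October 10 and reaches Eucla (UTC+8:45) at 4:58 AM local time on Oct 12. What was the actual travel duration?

33 hours 14 minutes

Departure in UTC: 9:59 AM + 1:00 = 10:59 AM on Oct 10.
Arrival in UTC: 4:58 AM − 8:45 = 8:13 PM on Oct 11.
Elapsed = 8:13 PM − 10:59 AM (+1 day) = 33 hours 14 minutes.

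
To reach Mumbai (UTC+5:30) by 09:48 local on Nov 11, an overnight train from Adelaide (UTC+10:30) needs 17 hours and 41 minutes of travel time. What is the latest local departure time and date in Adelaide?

21:07 on November 10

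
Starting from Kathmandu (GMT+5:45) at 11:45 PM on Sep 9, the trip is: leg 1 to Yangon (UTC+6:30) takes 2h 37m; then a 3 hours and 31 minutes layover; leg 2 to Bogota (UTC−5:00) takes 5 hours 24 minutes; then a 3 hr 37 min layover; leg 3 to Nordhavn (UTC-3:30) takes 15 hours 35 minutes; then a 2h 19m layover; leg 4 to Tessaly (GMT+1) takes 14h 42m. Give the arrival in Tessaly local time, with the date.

6:45 PM on September 11

Convert departure to UTC: 11:45 PM − 5:45 = 6:00 PM UTC on Sep 9.
Add 2 hours and 37 minutes leg 1 → 8:37 PM UTC.
Add 3 hours and 31 minutes layover in Yangon → 12:08 AM UTC (Sep 10).
Add 5 hours 24 minutes leg 2 → 5:32 AM UTC.
Add 3 hours 37 minutes layover in Bogota → 9:09 AM UTC.
Add 15 hours and 35 minutes leg 3 → 12:44 AM UTC (Sep 11).
Add 2 hours and 19 minutes layover in Nordhavn → 3:03 AM UTC.
Add 14 hours 42 minutes leg 4 → 5:45 PM UTC.
Tessaly is UTC+1:00, so local arrival = 5:45 PM + 1:00 = 6:45 PM on Sep 11.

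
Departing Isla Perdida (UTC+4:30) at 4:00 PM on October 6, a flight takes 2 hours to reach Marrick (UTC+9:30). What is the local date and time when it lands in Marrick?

11:00 PM on October 6

Convert departure to UTC: 4:00 PM − 4:30 = 11:30 AM UTC on Oct 6.
Add 2 hours travel time → 1:30 PM UTC.
Marrick is UTC+9:30, so local arrival = 1:30 PM + 9:30 = 11:00 PM on Oct 6.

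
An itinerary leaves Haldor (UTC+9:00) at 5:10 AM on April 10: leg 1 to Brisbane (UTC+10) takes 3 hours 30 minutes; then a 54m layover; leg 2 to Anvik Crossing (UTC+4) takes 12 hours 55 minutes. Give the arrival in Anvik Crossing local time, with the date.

Convert departure to UTC: 5:10 AM − 9:00 = 8:10 PM UTC on Apr 9.
Add 3 hours 30 minutes leg 1 → 11:40 PM UTC.
Add 54 minutes layover in Brisbane → 12:34 AM UTC (Apr 10).
Add 12 hours and 55 minutes leg 2 → 1:29 PM UTC.
Anvik Crossing is UTC+4:00, so local arrival = 1:29 PM + 4:00 = 5:29 PM on Apr 10.

5:29 PM on April 10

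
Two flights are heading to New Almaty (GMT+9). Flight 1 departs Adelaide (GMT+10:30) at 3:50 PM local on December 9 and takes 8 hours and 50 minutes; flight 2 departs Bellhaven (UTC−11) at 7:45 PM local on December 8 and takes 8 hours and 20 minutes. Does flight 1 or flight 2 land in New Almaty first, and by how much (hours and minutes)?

the first, by 55 minutes

Flight 1 in UTC: 3:50 PM − 10:30 = 5:20 AM on Dec 9.
+8 hours 50 minutes → arrive 2:10 PM UTC on Dec 9.
Flight 2 in UTC: 7:45 PM + 11:00 = 6:45 AM on Dec 9.
+8 hours and 20 minutes → arrive 3:05 PM UTC on Dec 9.
Flight 1 lands earlier by 55 minutes.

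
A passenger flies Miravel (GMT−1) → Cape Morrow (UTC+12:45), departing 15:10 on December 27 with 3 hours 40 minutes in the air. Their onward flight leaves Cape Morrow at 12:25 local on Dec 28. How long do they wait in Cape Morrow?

3 hours 50 minutes

Convert departure to UTC: 15:10 + 1:00 = 16:10 UTC on Dec 27.
Add 3 hours 40 minutes flight time → 19:50 UTC.
Cape Morrow is UTC+12:45, so local arrival = 19:50 + 12:45 = 08:35 on Dec 28.
Layover = 12:25 − 08:35 = 3 hours 50 minutes.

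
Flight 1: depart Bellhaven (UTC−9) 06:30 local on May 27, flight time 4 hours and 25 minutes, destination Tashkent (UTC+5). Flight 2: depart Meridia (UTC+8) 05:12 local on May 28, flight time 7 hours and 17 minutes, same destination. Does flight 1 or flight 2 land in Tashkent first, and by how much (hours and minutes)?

the first, by 8 hours 34 minutes

Flight 1 in UTC: 06:30 + 9:00 = 15:30 on May 27.
+4 hours and 25 minutes → arrive 19:55 UTC on May 27.
Flight 2 in UTC: 05:12 − 8:00 = 21:12 on May 27.
+7 hours and 17 minutes → arrive 04:29 UTC on May 28.
Flight 1 lands earlier by 8 hours 34 minutes.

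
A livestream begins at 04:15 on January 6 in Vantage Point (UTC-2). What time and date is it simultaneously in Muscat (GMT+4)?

10:15 on Jan 6

Muscat is 6:00 ahead of Vantage Point.
Shift by the zone difference: 04:15 + 6:00 = 10:15 on Jan 6 in Muscat.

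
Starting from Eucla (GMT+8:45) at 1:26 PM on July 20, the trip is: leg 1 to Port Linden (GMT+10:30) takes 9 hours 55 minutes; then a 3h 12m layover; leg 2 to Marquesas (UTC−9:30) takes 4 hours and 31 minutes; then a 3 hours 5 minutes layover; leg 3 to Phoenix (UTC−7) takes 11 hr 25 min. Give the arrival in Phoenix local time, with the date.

Convert departure to UTC: 1:26 PM − 8:45 = 4:41 AM UTC on Jul 20.
Add 9 hours and 55 minutes leg 1 → 2:36 PM UTC.
Add 3 hours and 12 minutes layover in Port Linden → 5:48 PM UTC.
Add 4 hours 31 minutes leg 2 → 10:19 PM UTC.
Add 3 hours 5 minutes layover in Marquesas → 1:24 AM UTC (Jul 21).
Add 11 hours and 25 minutes leg 3 → 12:49 PM UTC.
Phoenix is UTC−7:00, so local arrival = 12:49 PM − 7:00 = 5:49 AM on Jul 21.

5:49 AM on July 21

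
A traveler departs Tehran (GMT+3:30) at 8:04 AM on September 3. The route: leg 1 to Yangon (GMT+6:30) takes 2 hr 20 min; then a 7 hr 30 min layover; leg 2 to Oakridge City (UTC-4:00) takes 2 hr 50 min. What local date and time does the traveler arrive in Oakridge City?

1:14 PM on Sep 3

Convert departure to UTC: 8:04 AM − 3:30 = 4:34 AM UTC on Sep 3.
Add 2 hours and 20 minutes leg 1 → 6:54 AM UTC.
Add 7 hours 30 minutes layover in Yangon → 2:24 PM UTC.
Add 2 hours and 50 minutes leg 2 → 5:14 PM UTC.
Oakridge City is UTC−4:00, so local arrival = 5:14 PM − 4:00 = 1:14 PM on Sep 3.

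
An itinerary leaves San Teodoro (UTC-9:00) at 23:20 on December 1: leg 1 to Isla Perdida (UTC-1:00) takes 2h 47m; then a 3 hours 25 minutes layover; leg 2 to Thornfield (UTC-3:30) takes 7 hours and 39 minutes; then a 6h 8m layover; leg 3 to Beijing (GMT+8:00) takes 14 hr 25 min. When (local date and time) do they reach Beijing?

Convert departure to UTC: 23:20 + 9:00 = 08:20 UTC on Dec 2.
Add 2 hours 47 minutes leg 1 → 11:07 UTC.
Add 3 hours and 25 minutes layover in Isla Perdida → 14:32 UTC.
Add 7 hours and 39 minutes leg 2 → 22:11 UTC.
Add 6 hours 8 minutes layover in Thornfield → 04:19 UTC (Dec 3).
Add 14 hours 25 minutes leg 3 → 18:44 UTC.
Beijing is UTC+8:00, so local arrival = 18:44 + 8:00 = 02:44 on Dec 4.

02:44 on December 4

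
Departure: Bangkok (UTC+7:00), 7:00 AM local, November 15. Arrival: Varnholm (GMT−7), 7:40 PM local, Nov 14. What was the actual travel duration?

Departure in UTC: 7:00 AM − 7:00 = 12:00 AM on Nov 15.
Arrival in UTC: 7:40 PM + 7:00 = 2:40 AM on Nov 15.
Elapsed = 2:40 AM − 12:00 AM = 2 hours 40 minutes.

2 hours 40 minutes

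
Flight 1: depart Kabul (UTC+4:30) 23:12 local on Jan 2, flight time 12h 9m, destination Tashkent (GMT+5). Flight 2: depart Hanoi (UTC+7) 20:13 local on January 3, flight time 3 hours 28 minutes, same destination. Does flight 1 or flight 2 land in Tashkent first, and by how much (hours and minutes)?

the first, by 9 hours 50 minutes

Flight 1 in UTC: 23:12 − 4:30 = 18:42 on Jan 2.
+12 hours and 9 minutes → arrive 06:51 UTC on Jan 3.
Flight 2 in UTC: 20:13 − 7:00 = 13:13 on Jan 3.
+3 hours and 28 minutes → arrive 16:41 UTC on Jan 3.
Flight 1 lands earlier by 9 hours 50 minutes.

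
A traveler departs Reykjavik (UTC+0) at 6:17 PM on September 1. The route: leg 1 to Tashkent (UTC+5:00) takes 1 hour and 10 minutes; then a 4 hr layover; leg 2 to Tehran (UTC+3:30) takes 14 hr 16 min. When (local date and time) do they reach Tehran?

5:13 PM on Sep 2

Reykjavik is at UTC+0, so departure is already 6:17 PM UTC on Sep 1.
Add 1 hour and 10 minutes leg 1 → 7:27 PM UTC.
Add 4 hours layover in Tashkent → 11:27 PM UTC.
Add 14 hours 16 minutes leg 2 → 1:43 PM UTC (Sep 2).
Tehran is UTC+3:30, so local arrival = 1:43 PM + 3:30 = 5:13 PM on Sep 2.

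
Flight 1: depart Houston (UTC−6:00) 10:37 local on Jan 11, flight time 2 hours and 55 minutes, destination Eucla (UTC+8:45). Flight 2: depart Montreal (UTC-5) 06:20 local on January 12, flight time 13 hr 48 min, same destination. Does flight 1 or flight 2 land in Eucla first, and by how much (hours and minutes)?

the first, by 29 hours 36 minutes

Flight 1 in UTC: 10:37 + 6:00 = 16:37 on Jan 11.
+2 hours and 55 minutes → arrive 19:32 UTC on Jan 11.
Flight 2 in UTC: 06:20 + 5:00 = 11:20 on Jan 12.
+13 hours 48 minutes → arrive 01:08 UTC on Jan 13.
Flight 1 lands earlier by 29 hours 36 minutes.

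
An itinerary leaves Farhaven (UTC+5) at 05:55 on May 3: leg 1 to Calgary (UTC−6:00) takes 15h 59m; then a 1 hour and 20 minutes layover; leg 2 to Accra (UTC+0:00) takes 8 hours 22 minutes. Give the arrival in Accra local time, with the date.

Convert departure to UTC: 05:55 − 5:00 = 00:55 UTC on May 3.
Add 15 hours and 59 minutes leg 1 → 16:54 UTC.
Add 1 hour and 20 minutes layover in Calgary → 18:14 UTC.
Add 8 hours and 22 minutes leg 2 → 02:36 UTC (May 4).
Accra is UTC+0, so local arrival is the same: 02:36 on May 4.

02:36 on May 4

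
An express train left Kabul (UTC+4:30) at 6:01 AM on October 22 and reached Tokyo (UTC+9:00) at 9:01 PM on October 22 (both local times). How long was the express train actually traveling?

10 hours 30 minutes

Departure in UTC: 6:01 AM − 4:30 = 1:31 AM on Oct 22.
Arrival in UTC: 9:01 PM − 9:00 = 12:01 PM on Oct 22.
Elapsed = 12:01 PM − 1:31 AM = 10 hours 30 minutes.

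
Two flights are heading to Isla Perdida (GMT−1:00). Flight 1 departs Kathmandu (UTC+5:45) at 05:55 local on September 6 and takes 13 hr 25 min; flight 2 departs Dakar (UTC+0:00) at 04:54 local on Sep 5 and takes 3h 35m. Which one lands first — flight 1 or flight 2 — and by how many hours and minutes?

Flight 1 in UTC: 05:55 − 5:45 = 00:10 on Sep 6.
+13 hours and 25 minutes → arrive 13:35 UTC on Sep 6.
Flight 2 departs at 04:54 UTC (Sep 5).
+3 hours and 35 minutes → arrive 08:29 UTC on Sep 5.
Flight 2 lands earlier by 29 hours 6 minutes.

the second, by 29 hours 6 minutes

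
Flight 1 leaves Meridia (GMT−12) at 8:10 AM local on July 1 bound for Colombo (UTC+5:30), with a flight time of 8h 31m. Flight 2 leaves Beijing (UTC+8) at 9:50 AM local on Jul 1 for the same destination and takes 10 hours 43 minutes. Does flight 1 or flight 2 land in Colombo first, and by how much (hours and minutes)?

Flight 1 in UTC: 8:10 AM + 12:00 = 8:10 PM on Jul 1.
+8 hours 31 minutes → arrive 4:41 AM UTC on Jul 2.
Flight 2 in UTC: 9:50 AM − 8:00 = 1:50 AM on Jul 1.
+10 hours and 43 minutes → arrive 12:33 PM UTC on Jul 1.
Flight 2 lands earlier by 16 hours 8 minutes.

the second, by 16 hours 8 minutes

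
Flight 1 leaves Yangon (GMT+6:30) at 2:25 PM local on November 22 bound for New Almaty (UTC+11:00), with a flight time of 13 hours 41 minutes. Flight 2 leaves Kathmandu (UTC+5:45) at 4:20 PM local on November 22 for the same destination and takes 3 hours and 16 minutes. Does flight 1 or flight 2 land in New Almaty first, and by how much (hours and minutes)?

the second, by 7 hours 45 minutes

Flight 1 in UTC: 2:25 PM − 6:30 = 7:55 AM on Nov 22.
+13 hours and 41 minutes → arrive 9:36 PM UTC on Nov 22.
Flight 2 in UTC: 4:20 PM − 5:45 = 10:35 AM on Nov 22.
+3 hours 16 minutes → arrive 1:51 PM UTC on Nov 22.
Flight 2 lands earlier by 7 hours 45 minutes.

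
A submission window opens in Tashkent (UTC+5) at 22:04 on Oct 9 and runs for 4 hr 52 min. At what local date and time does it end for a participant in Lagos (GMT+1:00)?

Lagos is 4:00 behind Tashkent.
After 4 hours and 52 minutes it is 02:56 (Oct 10) in Tashkent.
Shift by the zone difference: 02:56 − 4:00 = 22:56 on Oct 9 in Lagos.

22:56 on October 9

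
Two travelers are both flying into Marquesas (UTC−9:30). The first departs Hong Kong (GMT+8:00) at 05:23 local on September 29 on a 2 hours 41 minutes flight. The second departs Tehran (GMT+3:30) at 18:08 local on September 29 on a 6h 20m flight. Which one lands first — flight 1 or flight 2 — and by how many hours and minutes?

Flight 1 in UTC: 05:23 − 8:00 = 21:23 on Sep 28.
+2 hours and 41 minutes → arrive 00:04 UTC on Sep 29.
Flight 2 in UTC: 18:08 − 3:30 = 14:38 on Sep 29.
+6 hours and 20 minutes → arrive 20:58 UTC on Sep 29.
Flight 1 lands earlier by 20 hours 54 minutes.

the first, by 20 hours 54 minutes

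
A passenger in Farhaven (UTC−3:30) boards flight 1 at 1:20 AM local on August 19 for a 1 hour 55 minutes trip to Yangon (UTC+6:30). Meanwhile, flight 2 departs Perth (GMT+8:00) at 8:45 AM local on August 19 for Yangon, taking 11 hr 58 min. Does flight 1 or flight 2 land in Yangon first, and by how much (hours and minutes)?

the first, by 5 hours 58 minutes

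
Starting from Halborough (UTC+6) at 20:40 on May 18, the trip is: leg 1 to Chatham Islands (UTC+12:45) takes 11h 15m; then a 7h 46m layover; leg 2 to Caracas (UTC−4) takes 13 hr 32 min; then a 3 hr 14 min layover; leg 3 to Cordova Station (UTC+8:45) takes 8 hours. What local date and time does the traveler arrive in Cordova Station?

Convert departure to UTC: 20:40 − 6:00 = 14:40 UTC on May 18.
Add 11 hours 15 minutes leg 1 → 01:55 UTC (May 19).
Add 7 hours 46 minutes layover in Chatham Islands → 09:41 UTC.
Add 13 hours 32 minutes leg 2 → 23:13 UTC.
Add 3 hours and 14 minutes layover in Caracas → 02:27 UTC (May 20).
Add 8 hours leg 3 → 10:27 UTC.
Cordova Station is UTC+8:45, so local arrival = 10:27 + 8:45 = 19:12 on May 20.

19:12 on May 20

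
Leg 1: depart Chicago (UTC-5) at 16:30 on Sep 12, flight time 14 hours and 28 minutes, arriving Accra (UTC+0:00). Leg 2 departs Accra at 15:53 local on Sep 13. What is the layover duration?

Convert departure to UTC: 16:30 + 5:00 = 21:30 UTC on Sep 12.
Add 14 hours 28 minutes flight time → 11:58 UTC (Sep 13).
Accra is UTC+0, so local arrival is the same: 11:58 on Sep 13.
Layover = 15:53 − 11:58 = 3 hours 55 minutes.

3 hours 55 minutes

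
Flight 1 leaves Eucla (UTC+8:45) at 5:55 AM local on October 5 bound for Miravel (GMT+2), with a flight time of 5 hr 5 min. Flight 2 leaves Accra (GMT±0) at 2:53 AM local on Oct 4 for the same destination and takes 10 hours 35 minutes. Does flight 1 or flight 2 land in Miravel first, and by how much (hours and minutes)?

Flight 1 in UTC: 5:55 AM − 8:45 = 9:10 PM on Oct 4.
+5 hours 5 minutes → arrive 2:15 AM UTC on Oct 5.
Flight 2 departs at 2:53 AM UTC (Oct 4).
+10 hours and 35 minutes → arrive 1:28 PM UTC on Oct 4.
Flight 2 lands earlier by 12 hours 47 minutes.

the second, by 12 hours 47 minutes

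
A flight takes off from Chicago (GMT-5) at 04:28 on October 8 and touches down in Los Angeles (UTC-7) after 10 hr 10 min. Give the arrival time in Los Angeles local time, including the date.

12:38 on Oct 8

Convert departure to UTC: 04:28 + 5:00 = 09:28 UTC on Oct 8.
Add 10 hours and 10 minutes travel time → 19:38 UTC.
Los Angeles is UTC−7:00, so local arrival = 19:38 − 7:00 = 12:38 on Oct 8.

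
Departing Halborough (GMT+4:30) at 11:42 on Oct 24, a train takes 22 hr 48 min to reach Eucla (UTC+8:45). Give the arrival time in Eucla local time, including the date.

14:45 on October 25

Eucla is 4:15 ahead of Halborough.
After 22 hours and 48 minutes it is 10:30 (Oct 25) in Halborough.
Shift by the zone difference: 10:30 + 4:15 = 14:45 on Oct 25 in Eucla.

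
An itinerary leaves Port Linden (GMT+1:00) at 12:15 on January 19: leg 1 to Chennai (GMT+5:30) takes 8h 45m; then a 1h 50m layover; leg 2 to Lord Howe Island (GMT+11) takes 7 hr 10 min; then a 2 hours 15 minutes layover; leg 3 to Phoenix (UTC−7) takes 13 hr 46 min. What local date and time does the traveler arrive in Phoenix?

Convert departure to UTC: 12:15 − 1:00 = 11:15 UTC on Jan 19.
Add 8 hours 45 minutes leg 1 → 20:00 UTC.
Add 1 hour and 50 minutes layover in Chennai → 21:50 UTC.
Add 7 hours and 10 minutes leg 2 → 05:00 UTC (Jan 20).
Add 2 hours and 15 minutes layover in Lord Howe Island → 07:15 UTC.
Add 13 hours 46 minutes leg 3 → 21:01 UTC.
Phoenix is UTC−7:00, so local arrival = 21:01 − 7:00 = 14:01 on Jan 20.

14:01 on January 20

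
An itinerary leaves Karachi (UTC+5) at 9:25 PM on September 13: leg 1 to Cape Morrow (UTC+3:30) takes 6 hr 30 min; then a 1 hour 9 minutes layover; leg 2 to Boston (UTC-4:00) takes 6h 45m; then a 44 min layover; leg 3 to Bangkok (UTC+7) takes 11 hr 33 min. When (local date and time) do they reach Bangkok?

Convert departure to UTC: 9:25 PM − 5:00 = 4:25 PM UTC on Sep 13.
Add 6 hours 30 minutes leg 1 → 10:55 PM UTC.
Add 1 hour and 9 minutes layover in Cape Morrow → 12:04 AM UTC (Sep 14).
Add 6 hours 45 minutes leg 2 → 6:49 AM UTC.
Add 44 minutes layover in Boston → 7:33 AM UTC.
Add 11 hours 33 minutes leg 3 → 7:06 PM UTC.
Bangkok is UTC+7:00, so local arrival = 7:06 PM + 7:00 = 2:06 AM on Sep 15.

2:06 AM on September 15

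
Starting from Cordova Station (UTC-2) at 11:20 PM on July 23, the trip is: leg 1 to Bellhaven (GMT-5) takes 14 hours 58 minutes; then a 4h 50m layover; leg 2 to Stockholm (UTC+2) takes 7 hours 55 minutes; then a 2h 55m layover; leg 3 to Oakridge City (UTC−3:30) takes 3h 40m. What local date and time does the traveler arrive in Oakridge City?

8:08 AM on July 25

Convert departure to UTC: 11:20 PM + 2:00 = 1:20 AM UTC on Jul 24.
Add 14 hours and 58 minutes leg 1 → 4:18 PM UTC.
Add 4 hours and 50 minutes layover in Bellhaven → 9:08 PM UTC.
Add 7 hours 55 minutes leg 2 → 5:03 AM UTC (Jul 25).
Add 2 hours and 55 minutes layover in Stockholm → 7:58 AM UTC.
Add 3 hours 40 minutes leg 3 → 11:38 AM UTC.
Oakridge City is UTC−3:30, so local arrival = 11:38 AM − 3:30 = 8:08 AM on Jul 25.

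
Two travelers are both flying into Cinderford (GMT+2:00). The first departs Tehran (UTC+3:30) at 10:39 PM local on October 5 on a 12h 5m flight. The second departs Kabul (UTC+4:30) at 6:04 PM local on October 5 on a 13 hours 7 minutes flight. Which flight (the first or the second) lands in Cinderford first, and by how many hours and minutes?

the second, by 4 hours 33 minutes

Flight 1 in UTC: 10:39 PM − 3:30 = 7:09 PM on Oct 5.
+12 hours 5 minutes → arrive 7:14 AM UTC on Oct 6.
Flight 2 in UTC: 6:04 PM − 4:30 = 1:34 PM on Oct 5.
+13 hours and 7 minutes → arrive 2:41 AM UTC on Oct 6.
Flight 2 lands earlier by 4 hours 33 minutes.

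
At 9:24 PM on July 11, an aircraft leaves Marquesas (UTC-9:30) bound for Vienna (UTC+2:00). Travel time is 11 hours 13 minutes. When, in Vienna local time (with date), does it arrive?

8:07 PM on July 12

Vienna is 11:30 ahead of Marquesas.
After 11 hours 13 minutes it is 8:37 AM (Jul 12) in Marquesas.
Shift by the zone difference: 8:37 AM + 11:30 = 8:07 PM on Jul 12 in Vienna.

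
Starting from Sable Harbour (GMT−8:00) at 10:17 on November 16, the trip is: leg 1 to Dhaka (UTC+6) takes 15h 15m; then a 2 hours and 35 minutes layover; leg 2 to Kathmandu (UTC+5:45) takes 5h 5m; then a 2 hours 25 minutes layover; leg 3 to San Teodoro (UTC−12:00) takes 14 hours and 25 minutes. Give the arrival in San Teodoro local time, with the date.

Convert departure to UTC: 10:17 + 8:00 = 18:17 UTC on Nov 16.
Add 15 hours and 15 minutes leg 1 → 09:32 UTC (Nov 17).
Add 2 hours and 35 minutes layover in Dhaka → 12:07 UTC.
Add 5 hours and 5 minutes leg 2 → 17:12 UTC.
Add 2 hours and 25 minutes layover in Kathmandu → 19:37 UTC.
Add 14 hours and 25 minutes leg 3 → 10:02 UTC (Nov 18).
San Teodoro is UTC−12:00, so local arrival = 10:02 − 12:00 = 22:02 on Nov 17.

22:02 on November 17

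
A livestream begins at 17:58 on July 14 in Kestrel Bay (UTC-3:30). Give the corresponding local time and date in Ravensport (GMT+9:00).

Ravensport is 12:30 ahead of Kestrel Bay.
Shift by the zone difference: 17:58 + 12:30 = 06:28 on Jul 15 in Ravensport.

06:28 on July 15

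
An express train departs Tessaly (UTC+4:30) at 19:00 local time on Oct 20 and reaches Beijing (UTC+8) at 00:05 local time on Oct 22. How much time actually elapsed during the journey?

Beijing is 3:30 ahead of Tessaly.
Clock-face elapsed time (ignoring zones) is 29 hours 5 minutes.
Actual elapsed = 29 hours 5 minutes − 3:30 = 25 hours 35 minutes.

25 hours 35 minutes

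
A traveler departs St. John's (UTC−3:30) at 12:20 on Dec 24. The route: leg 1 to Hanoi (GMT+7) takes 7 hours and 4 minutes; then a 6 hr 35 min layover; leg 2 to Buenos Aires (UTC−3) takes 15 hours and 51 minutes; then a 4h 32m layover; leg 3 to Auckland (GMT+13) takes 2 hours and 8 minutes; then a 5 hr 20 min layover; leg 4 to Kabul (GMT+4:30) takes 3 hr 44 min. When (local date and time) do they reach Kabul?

17:34 on December 26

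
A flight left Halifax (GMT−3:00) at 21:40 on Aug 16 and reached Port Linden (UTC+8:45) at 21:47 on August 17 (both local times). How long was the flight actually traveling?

Port Linden is 11:45 ahead of Halifax.
Clock-face elapsed time (ignoring zones) is 24 hours 7 minutes.
Actual elapsed = 24 hours 7 minutes − 11:45 = 12 hours 22 minutes.

12 hours 22 minutes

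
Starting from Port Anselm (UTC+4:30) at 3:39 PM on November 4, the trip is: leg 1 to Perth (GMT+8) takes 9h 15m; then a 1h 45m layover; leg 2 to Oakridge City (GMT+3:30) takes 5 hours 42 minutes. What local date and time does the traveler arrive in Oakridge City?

Convert departure to UTC: 3:39 PM − 4:30 = 11:09 AM UTC on Nov 4.
Add 9 hours 15 minutes leg 1 → 8:24 PM UTC.
Add 1 hour 45 minutes layover in Perth → 10:09 PM UTC.
Add 5 hours and 42 minutes leg 2 → 3:51 AM UTC (Nov 5).
Oakridge City is UTC+3:30, so local arrival = 3:51 AM + 3:30 = 7:21 AM on Nov 5.

7:21 AM on November 5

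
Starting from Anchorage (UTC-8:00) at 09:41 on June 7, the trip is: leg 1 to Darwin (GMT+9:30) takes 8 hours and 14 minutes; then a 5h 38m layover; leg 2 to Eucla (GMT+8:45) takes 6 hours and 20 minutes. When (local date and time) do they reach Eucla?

22:38 on June 8

Convert departure to UTC: 09:41 + 8:00 = 17:41 UTC on Jun 7.
Add 8 hours and 14 minutes leg 1 → 01:55 UTC (Jun 8).
Add 5 hours 38 minutes layover in Darwin → 07:33 UTC.
Add 6 hours 20 minutes leg 2 → 13:53 UTC.
Eucla is UTC+8:45, so local arrival = 13:53 + 8:45 = 22:38 on Jun 8.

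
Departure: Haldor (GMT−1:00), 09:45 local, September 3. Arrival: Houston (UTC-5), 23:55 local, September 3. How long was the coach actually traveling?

Departure in UTC: 09:45 + 1:00 = 10:45 on Sep 3.
Arrival in UTC: 23:55 + 5:00 = 04:55 on Sep 4.
Elapsed = 04:55 − 10:45 (+1 day) = 18 hours 10 minutes.

18 hours 10 minutes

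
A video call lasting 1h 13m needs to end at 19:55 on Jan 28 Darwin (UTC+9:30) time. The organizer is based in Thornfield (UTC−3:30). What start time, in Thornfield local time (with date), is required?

Target end time in UTC: 19:55 − 9:30 = 10:25 on Jan 28.
Subtract 1 hour 13 minutes → start 09:12 UTC on Jan 28.
Thornfield is UTC−3:30: 09:12 − 3:30 = 05:42 on Jan 28.

05:42 on January 28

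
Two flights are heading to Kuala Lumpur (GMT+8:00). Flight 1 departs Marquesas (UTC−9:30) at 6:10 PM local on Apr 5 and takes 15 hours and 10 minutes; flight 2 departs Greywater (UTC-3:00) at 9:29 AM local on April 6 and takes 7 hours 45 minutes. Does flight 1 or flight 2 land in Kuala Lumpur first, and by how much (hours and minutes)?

the first, by 1 hour 24 minutes

Flight 1 in UTC: 6:10 PM + 9:30 = 3:40 AM on Apr 6.
+15 hours and 10 minutes → arrive 6:50 PM UTC on Apr 6.
Flight 2 in UTC: 9:29 AM + 3:00 = 12:29 PM on Apr 6.
+7 hours 45 minutes → arrive 8:14 PM UTC on Apr 6.
Flight 1 lands earlier by 1 hour 24 minutes.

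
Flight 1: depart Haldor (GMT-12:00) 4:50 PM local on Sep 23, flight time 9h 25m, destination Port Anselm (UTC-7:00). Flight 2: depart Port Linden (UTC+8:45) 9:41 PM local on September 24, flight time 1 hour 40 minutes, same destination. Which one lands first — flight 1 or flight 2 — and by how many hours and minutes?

the first, by 21 minutes

Flight 1 in UTC: 4:50 PM + 12:00 = 4:50 AM on Sep 24.
+9 hours 25 minutes → arrive 2:15 PM UTC on Sep 24.
Flight 2 in UTC: 9:41 PM − 8:45 = 12:56 PM on Sep 24.
+1 hour 40 minutes → arrive 2:36 PM UTC on Sep 24.
Flight 1 lands earlier by 21 minutes.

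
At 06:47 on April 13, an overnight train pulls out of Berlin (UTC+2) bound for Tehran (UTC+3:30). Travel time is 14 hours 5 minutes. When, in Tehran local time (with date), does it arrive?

22:22 on April 13

Tehran is 1:30 ahead of Berlin.
After 14 hours and 5 minutes it is 20:52 in Berlin.
Shift by the zone difference: 20:52 + 1:30 = 22:22 on Apr 13 in Tehran.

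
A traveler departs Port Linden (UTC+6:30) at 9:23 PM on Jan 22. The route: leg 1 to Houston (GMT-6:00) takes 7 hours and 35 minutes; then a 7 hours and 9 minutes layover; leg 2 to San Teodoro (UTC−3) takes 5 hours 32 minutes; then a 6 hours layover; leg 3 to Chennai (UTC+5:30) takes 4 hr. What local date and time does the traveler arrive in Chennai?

2:39 AM on January 24

Convert departure to UTC: 9:23 PM − 6:30 = 2:53 PM UTC on Jan 22.
Add 7 hours and 35 minutes leg 1 → 10:28 PM UTC.
Add 7 hours and 9 minutes layover in Houston → 5:37 AM UTC (Jan 23).
Add 5 hours and 32 minutes leg 2 → 11:09 AM UTC.
Add 6 hours layover in San Teodoro → 5:09 PM UTC.
Add 4 hours leg 3 → 9:09 PM UTC.
Chennai is UTC+5:30, so local arrival = 9:09 PM + 5:30 = 2:39 AM on Jan 24.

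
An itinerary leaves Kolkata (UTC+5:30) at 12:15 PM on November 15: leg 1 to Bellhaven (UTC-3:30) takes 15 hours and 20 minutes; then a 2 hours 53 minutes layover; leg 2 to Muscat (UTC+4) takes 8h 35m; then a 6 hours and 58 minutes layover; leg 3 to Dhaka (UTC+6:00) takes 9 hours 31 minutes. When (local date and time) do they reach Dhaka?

Convert departure to UTC: 12:15 PM − 5:30 = 6:45 AM UTC on Nov 15.
Add 15 hours and 20 minutes leg 1 → 10:05 PM UTC.
Add 2 hours 53 minutes layover in Bellhaven → 12:58 AM UTC (Nov 16).
Add 8 hours and 35 minutes leg 2 → 9:33 AM UTC.
Add 6 hours 58 minutes layover in Muscat → 4:31 PM UTC.
Add 9 hours and 31 minutes leg 3 → 2:02 AM UTC (Nov 17).
Dhaka is UTC+6:00, so local arrival = 2:02 AM + 6:00 = 8:02 AM on Nov 17.

8:02 AM on Nov 17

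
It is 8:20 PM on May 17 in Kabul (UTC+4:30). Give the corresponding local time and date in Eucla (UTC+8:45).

12:35 AM on May 18

Eucla is 4:15 ahead of Kabul.
Shift by the zone difference: 8:20 PM + 4:15 = 12:35 AM on May 18 in Eucla.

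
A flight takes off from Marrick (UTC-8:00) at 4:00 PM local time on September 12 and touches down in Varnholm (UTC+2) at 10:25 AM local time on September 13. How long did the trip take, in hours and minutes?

8 hours 25 minutes

Departure in UTC: 4:00 PM + 8:00 = 12:00 AM on Sep 13.
Arrival in UTC: 10:25 AM − 2:00 = 8:25 AM on Sep 13.
Elapsed = 8:25 AM − 12:00 AM = 8 hours 25 minutes.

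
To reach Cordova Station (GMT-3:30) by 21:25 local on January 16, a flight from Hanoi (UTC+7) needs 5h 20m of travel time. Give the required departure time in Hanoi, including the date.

Target arrival in UTC: 21:25 + 3:30 = 00:55 on Jan 17.
Subtract 5 hours 20 minutes → departure 19:35 UTC on Jan 16.
Hanoi is UTC+7:00: 19:35 + 7:00 = 02:35 on Jan 17.

02:35 on Jan 17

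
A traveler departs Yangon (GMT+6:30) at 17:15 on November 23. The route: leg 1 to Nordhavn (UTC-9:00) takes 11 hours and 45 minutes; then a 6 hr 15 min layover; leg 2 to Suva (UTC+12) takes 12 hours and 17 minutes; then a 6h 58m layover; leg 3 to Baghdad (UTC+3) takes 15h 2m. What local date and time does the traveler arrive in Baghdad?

Convert departure to UTC: 17:15 − 6:30 = 10:45 UTC on Nov 23.
Add 11 hours and 45 minutes leg 1 → 22:30 UTC.
Add 6 hours 15 minutes layover in Nordhavn → 04:45 UTC (Nov 24).
Add 12 hours and 17 minutes leg 2 → 17:02 UTC.
Add 6 hours 58 minutes layover in Suva → 00:00 UTC (Nov 25).
Add 15 hours 2 minutes leg 3 → 15:02 UTC.
Baghdad is UTC+3:00, so local arrival = 15:02 + 3:00 = 18:02 on Nov 25.

18:02 on Nov 25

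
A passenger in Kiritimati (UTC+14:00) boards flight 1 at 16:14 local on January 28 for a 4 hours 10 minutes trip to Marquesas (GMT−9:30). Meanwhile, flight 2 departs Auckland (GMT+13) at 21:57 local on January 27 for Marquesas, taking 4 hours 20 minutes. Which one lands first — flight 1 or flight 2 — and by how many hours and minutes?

Flight 1 in UTC: 16:14 − 14:00 = 02:14 on Jan 28.
+4 hours and 10 minutes → arrive 06:24 UTC on Jan 28.
Flight 2 in UTC: 21:57 − 13:00 = 08:57 on Jan 27.
+4 hours and 20 minutes → arrive 13:17 UTC on Jan 27.
Flight 2 lands earlier by 17 hours 7 minutes.

the second, by 17 hours 7 minutes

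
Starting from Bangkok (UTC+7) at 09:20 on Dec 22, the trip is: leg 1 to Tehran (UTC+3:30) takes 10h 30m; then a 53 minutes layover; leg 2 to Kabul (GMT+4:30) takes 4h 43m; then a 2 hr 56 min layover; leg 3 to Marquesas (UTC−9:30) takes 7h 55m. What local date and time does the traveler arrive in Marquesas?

Convert departure to UTC: 09:20 − 7:00 = 02:20 UTC on Dec 22.
Add 10 hours 30 minutes leg 1 → 12:50 UTC.
Add 53 minutes layover in Tehran → 13:43 UTC.
Add 4 hours 43 minutes leg 2 → 18:26 UTC.
Add 2 hours 56 minutes layover in Kabul → 21:22 UTC.
Add 7 hours and 55 minutes leg 3 → 05:17 UTC (Dec 23).
Marquesas is UTC−9:30, so local arrival = 05:17 − 9:30 = 19:47 on Dec 22.

19:47 on December 22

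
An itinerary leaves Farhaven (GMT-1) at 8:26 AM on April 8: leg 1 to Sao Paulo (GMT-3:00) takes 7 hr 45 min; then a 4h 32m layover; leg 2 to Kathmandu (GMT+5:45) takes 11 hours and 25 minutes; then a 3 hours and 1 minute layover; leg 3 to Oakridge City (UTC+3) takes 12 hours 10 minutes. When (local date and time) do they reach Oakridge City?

3:19 AM on Apr 10

Convert departure to UTC: 8:26 AM + 1:00 = 9:26 AM UTC on Apr 8.
Add 7 hours 45 minutes leg 1 → 5:11 PM UTC.
Add 4 hours and 32 minutes layover in Sao Paulo → 9:43 PM UTC.
Add 11 hours 25 minutes leg 2 → 9:08 AM UTC (Apr 9).
Add 3 hours 1 minute layover in Kathmandu → 12:09 PM UTC.
Add 12 hours 10 minutes leg 3 → 12:19 AM UTC (Apr 10).
Oakridge City is UTC+3:00, so local arrival = 12:19 AM + 3:00 = 3:19 AM on Apr 10.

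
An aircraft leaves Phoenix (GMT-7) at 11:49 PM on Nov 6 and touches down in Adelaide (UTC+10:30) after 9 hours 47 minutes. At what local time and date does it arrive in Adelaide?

3:06 AM on Nov 8

Convert departure to UTC: 11:49 PM + 7:00 = 6:49 AM UTC on Nov 7.
Add 9 hours 47 minutes travel time → 4:36 PM UTC.
Adelaide is UTC+10:30, so local arrival = 4:36 PM + 10:30 = 3:06 AM on Nov 8.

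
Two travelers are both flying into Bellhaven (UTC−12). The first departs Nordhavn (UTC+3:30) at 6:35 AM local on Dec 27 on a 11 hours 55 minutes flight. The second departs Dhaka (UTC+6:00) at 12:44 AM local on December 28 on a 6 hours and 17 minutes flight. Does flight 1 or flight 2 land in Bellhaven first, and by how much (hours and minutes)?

Flight 1 in UTC: 6:35 AM − 3:30 = 3:05 AM on Dec 27.
+11 hours 55 minutes → arrive 3:00 PM UTC on Dec 27.
Flight 2 in UTC: 12:44 AM − 6:00 = 6:44 PM on Dec 27.
+6 hours 17 minutes → arrive 1:01 AM UTC on Dec 28.
Flight 1 lands earlier by 10 hours 1 minute.

the first, by 10 hours 1 minute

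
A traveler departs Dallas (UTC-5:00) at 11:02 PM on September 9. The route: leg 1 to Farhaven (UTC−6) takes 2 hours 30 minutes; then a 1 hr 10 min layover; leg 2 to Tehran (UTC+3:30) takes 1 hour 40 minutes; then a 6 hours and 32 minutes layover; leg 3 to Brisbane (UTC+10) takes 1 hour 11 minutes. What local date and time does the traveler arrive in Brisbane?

3:05 AM on September 11

Convert departure to UTC: 11:02 PM + 5:00 = 4:02 AM UTC on Sep 10.
Add 2 hours and 30 minutes leg 1 → 6:32 AM UTC.
Add 1 hour and 10 minutes layover in Farhaven → 7:42 AM UTC.
Add 1 hour and 40 minutes leg 2 → 9:22 AM UTC.
Add 6 hours 32 minutes layover in Tehran → 3:54 PM UTC.
Add 1 hour 11 minutes leg 3 → 5:05 PM UTC.
Brisbane is UTC+10:00, so local arrival = 5:05 PM + 10:00 = 3:05 AM on Sep 11.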